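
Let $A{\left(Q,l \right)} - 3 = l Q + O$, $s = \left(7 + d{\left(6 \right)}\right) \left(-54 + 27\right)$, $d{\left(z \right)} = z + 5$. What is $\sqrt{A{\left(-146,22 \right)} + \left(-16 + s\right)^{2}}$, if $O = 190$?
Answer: $3 \sqrt{27665} \approx 498.98$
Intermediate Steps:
$d{\left(z \right)} = 5 + z$
$s = -486$ ($s = \left(7 + \left(5 + 6\right)\right) \left(-54 + 27\right) = \left(7 + 11\right) \left(-27\right) = 18 \left(-27\right) = -486$)
$A{\left(Q,l \right)} = 193 + Q l$ ($A{\left(Q,l \right)} = 3 + \left(l Q + 190\right) = 3 + \left(Q l + 190\right) = 3 + \left(190 + Q l\right) = 193 + Q l$)
$\sqrt{A{\left(-146,22 \right)} + \left(-16 + s\right)^{2}} = \sqrt{\left(193 - 3212\right) + \left(-16 - 486\right)^{2}} = \sqrt{\left(193 - 3212\right) + \left(-502\right)^{2}} = \sqrt{-3019 + 252004} = \sqrt{248985} = 3 \sqrt{27665}$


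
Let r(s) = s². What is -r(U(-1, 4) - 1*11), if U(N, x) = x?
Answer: -49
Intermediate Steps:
-r(U(-1, 4) - 1*11) = -(4 - 1*11)² = -(4 - 11)² = -1*(-7)² = -1*49 = -49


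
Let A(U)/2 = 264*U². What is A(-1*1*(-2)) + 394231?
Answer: 396343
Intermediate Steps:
A(U) = 528*U² (A(U) = 2*(264*U²) = 528*U²)
A(-1*1*(-2)) + 394231 = 528*(-1*1*(-2))² + 394231 = 528*(-1*(-2))² + 394231 = 528*2² + 394231 = 528*4 + 394231 = 2112 + 394231 = 396343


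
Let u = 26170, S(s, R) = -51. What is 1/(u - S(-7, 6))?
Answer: 1/26221 ≈ 3.8137e-5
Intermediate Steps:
1/(u - S(-7, 6)) = 1/(26170 - 1*(-51)) = 1/(26170 + 51) = 1/26221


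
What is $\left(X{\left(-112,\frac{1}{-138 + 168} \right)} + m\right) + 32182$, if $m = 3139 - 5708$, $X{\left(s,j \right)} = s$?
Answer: $29501$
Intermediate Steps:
$m = -2569$ ($m = 3139 - 5708 = -2569$)
$\left(X{\left(-112,\frac{1}{-138 + 168} \right)} + m\right) + 32182 = \left(-112 - 2569\right) + 32182 = -2681 + 32182 = 29501$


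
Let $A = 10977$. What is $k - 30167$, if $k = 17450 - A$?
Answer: $-23694$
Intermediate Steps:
$k = 6473$ ($k = 17450 - 10977 = 6473$)
$k - 30167 = 6473 - 30167 = -23694$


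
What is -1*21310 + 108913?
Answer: 87603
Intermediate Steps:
-1*21310 + 108913 = -21310 + 108913 = 87603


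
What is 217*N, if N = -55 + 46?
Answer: -1953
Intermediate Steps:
N = -9
217*N = 217*(-9) = -1953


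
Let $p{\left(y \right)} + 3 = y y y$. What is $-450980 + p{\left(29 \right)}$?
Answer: $-426594$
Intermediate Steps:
$p{\left(y \right)} = -3 + y^{3}$ ($p{\left(y \right)} = -3 + y y y = -3 + y^{2} y = -3 + y^{3}$)
$-450980 + p{\left(29 \right)} = -450980 - \left(3 - 29^{3}\right) = -450980 + \left(-3 + 24389\right) = -450980 + 24386 = -426594$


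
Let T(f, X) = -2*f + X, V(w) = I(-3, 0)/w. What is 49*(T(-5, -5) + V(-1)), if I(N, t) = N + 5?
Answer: 147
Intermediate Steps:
I(N, t) = 5 + N
V(w) = 2/w (V(w) = (5 - 3)/w = 2/w)
T(f, X) = X - 2*f
49*(T(-5, -5) + V(-1)) = 49*((-5 - 2*(-5)) + 2/(-1)) = 49*((-5 + 10) + 2*(-1)) = 49*(5 - 2) = 49*3 = 147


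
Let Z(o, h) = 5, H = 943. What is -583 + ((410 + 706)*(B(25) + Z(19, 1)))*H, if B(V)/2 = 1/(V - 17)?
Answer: 5524454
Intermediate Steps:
B(V) = 2/(-17 + V) (B(V) = 2/(V - 17) = 2/(-17 + V))
-583 + ((410 + 706)*(B(25) + Z(19, 1)))*H = -583 + ((410 + 706)*(2/(-17 + 25) + 5))*943 = -583 + (1116*(2/8 + 5))*943 = -583 + (1116*(2*(1/8) + 5))*943 = -583 + (1116*(1/4 + 5))*943 = -583 + (1116*(21/4))*943 = -583 + 5859*943 = -583 + 5525037 = 5524454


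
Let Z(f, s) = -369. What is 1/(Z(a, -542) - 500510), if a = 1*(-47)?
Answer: -1/500879 ≈ -1.9965e-6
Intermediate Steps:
a = -47
1/(Z(a, -542) - 500510) = 1/(-369 - 500510) = 1/(-500879) = -1/500879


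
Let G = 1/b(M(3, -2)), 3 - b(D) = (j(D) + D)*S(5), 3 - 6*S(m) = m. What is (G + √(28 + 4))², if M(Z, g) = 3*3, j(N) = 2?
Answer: 12809/400 + 6*√2/5 ≈ 33.720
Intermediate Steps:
S(m) = ½ - m/6
M(Z, g) = 9
b(D) = 11/3 + D/3 (b(D) = 3 - (2 + D)*(½ - ⅙*5) = 3 - (2 + D)*(½ - ⅚) = 3 - (2 + D)*(-1)/3 = 3 - (-⅔ - D/3) = 3 + (⅔ + D/3) = 11/3 + D/3)
G = 3/20 (G = 1/(11/3 + (⅓)*9) = 1/(11/3 + 3) = 1/(20/3) = 3/20 ≈ 0.15000)
(G + √(28 + 4))² = (3/20 + √(28 + 4))² = (3/20 + √32)² = (3/20 + 4*√2)²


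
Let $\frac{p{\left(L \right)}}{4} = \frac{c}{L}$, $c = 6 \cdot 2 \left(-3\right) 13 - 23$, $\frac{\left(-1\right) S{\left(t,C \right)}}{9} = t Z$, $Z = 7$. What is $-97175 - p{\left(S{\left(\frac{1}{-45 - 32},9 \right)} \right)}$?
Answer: $- \frac{852971}{9} \approx -94775.0$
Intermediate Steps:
$S{\left(t,C \right)} = - 63 t$ ($S{\left(t,C \right)} = - 9 t 7 = - 9 \cdot 7 t = - 63 t$)
$c = -491$ ($c = 12 \left(-3\right) 13 - 23 = \left(-36\right) 13 - 23 = -468 - 23 = -491$)
$p{\left(L \right)} = - \frac{1964}{L}$ ($p{\left(L \right)} = 4 \left(- \frac{491}{L}\right) = - \frac{1964}{L}$)
$-97175 - p{\left(S{\left(\frac{1}{-45 - 32},9 \right)} \right)} = -97175 - - \frac{1964}{\left(-63\right) \frac{1}{-45 - 32}} = -97175 - - \frac{1964}{\left(-63\right) \frac{1}{-77}} = -97175 - - \frac{1964}{\left(-63\right) \left(- \frac{1}{77}\right)} = -97175 - - \frac{1964}{\frac{9}{11}} = -97175 - \left(-1964\right) \frac{11}{9} = -97175 - - \frac{21604}{9} = -97175 + \frac{21604}{9} = - \frac{852971}{9}$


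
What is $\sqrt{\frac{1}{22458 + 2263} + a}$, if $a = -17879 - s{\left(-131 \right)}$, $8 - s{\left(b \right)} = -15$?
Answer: $\frac{i \sqrt{10940410584861}}{24721} \approx 133.8 i$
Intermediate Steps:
$s{\left(b \right)} = 23$ ($s{\left(b \right)} = 8 - -15 = 8 + 15 = 23$)
$a = -17902$ ($a = -17879 - 23 = -17902$)
$\sqrt{\frac{1}{22458 + 2263} + a} = \sqrt{\frac{1}{22458 + 2263} - 17902} = \sqrt{\frac{1}{24721} - 17902} = \sqrt{- \frac{442555341}{24721}} = \frac{i \sqrt{10940410584861}}{24721}$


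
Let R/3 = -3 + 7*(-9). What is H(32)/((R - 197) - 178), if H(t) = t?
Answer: -32/573 ≈ -0.055846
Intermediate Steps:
R = -198 (R = 3*(-3 + 7*(-9)) = 3*(-3 - 63) = 3*(-66) = -198)
H(32)/((R - 197) - 178) = 32/((-198 - 197) - 178) = 32/(-395 - 178) = 32/(-573) = 32*(-1/573) = -32/573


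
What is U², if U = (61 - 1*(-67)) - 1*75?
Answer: 2809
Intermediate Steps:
U = 53 (U = (61 + 67) - 75 = 128 - 75 = 53)
U² = 53² = 2809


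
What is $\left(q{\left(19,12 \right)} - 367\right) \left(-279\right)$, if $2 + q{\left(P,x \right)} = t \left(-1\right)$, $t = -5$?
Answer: $101556$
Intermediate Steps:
$q{\left(P,x \right)} = 3$ ($q{\left(P,x \right)} = -2 - -5 = -2 + 5 = 3$)
$\left(q{\left(19,12 \right)} - 367\right) \left(-279\right) = \left(3 - 367\right) \left(-279\right) = \left(-364\right) \left(-279\right) = 101556$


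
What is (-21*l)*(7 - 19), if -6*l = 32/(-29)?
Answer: 1344/29 ≈ 46.345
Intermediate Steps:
l = 16/87 (l = -16/(3*(-29)) = -16*(-1)/(3*29) = -1/6*(-32/29) = 16/87 ≈ 0.18391)
(-21*l)*(7 - 19) = (-21*16/87)*(7 - 19) = -112/29*(-12) = 1344/29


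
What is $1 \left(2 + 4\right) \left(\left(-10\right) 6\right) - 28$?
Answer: $-388$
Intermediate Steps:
$1 \left(2 + 4\right) \left(\left(-10\right) 6\right) - 28 = 1 \cdot 6 \left(-60\right) - 28 = 6 \left(-60\right) - 28 = -360 - 28 = -388$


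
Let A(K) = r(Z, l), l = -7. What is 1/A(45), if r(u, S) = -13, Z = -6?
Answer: -1/13 ≈ -0.076923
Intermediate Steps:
A(K) = -13
1/A(45) = 1/(-13) = -1/13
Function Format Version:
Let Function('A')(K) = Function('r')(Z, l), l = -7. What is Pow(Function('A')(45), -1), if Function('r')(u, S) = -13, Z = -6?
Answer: Rational(-1, 13) ≈ -0.076923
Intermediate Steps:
Function('A')(K) = -13
Pow(Function('A')(45), -1) = Pow(-13, -1) = Rational(-1, 13)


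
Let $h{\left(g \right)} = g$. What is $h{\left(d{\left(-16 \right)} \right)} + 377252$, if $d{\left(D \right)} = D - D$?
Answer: $377252$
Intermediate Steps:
$d{\left(D \right)} = 0$
$h{\left(d{\left(-16 \right)} \right)} + 377252 = 0 + 377252 = 377252$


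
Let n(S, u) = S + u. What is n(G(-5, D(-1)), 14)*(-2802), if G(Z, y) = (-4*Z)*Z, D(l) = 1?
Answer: 240972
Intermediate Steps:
G(Z, y) = -4*Z²
n(G(-5, D(-1)), 14)*(-2802) = (-4*(-5)² + 14)*(-2802) = (-4*25 + 14)*(-2802) = (-100 + 14)*(-2802) = -86*(-2802) = 240972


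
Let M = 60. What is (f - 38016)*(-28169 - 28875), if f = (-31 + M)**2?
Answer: 2120610700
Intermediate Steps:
f = 841 (f = (-31 + 60)**2 = 29**2 = 841)
(f - 38016)*(-28169 - 28875) = (841 - 38016)*(-28169 - 28875) = -37175*(-57044) = 2120610700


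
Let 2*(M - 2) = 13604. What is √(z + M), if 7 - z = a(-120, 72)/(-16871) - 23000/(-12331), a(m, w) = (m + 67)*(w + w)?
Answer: √294673664071241062619/208036301 ≈ 82.515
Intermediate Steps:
a(m, w) = 2*w*(67 + m) (a(m, w) = (67 + m)*(2*w) = 2*w*(67 + m))
M = 6804 (M = 2 + (½)*13604 = 2 + 6802 = 6804)
z = 974110915/208036301 (z = 7 - ((2*72*(67 - 120))/(-16871) - 23000/(-12331)) = 7 - ((2*72*(-53))*(-1/16871) - 23000*(-1/12331)) = 7 - (-7632*(-1/16871) + 23000/12331) = 7 - (7632/16871 + 23000/12331) = 7 - 1*482143192/208036301 = 7 - 482143192/208036301 = 974110915/208036301 ≈ 4.6824)
√(z + M) = √(974110915/208036301 + 6804) = √(1416453102919/208036301) = √294673664071241062619/208036301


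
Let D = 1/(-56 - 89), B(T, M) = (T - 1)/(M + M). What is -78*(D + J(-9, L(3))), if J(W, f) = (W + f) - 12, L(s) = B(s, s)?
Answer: 233818/145 ≈ 1612.5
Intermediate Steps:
B(T, M) = (-1 + T)/(2*M) (B(T, M) = (-1 + T)/((2*M)) = (-1 + T)*(1/(2*M)) = (-1 + T)/(2*M))
L(s) = (-1 + s)/(2*s)
J(W, f) = -12 + W + f
D = -1/145 (D = 1/(-145) = -1/145 ≈ -0.0068966)
-78*(D + J(-9, L(3))) = -78*(-1/145 + (-12 - 9 + (½)*(-1 + 3)/3)) = -78*(-1/145 + (-12 - 9 + (½)*(⅓)*2)) = -78*(-1/145 + (-12 - 9 + ⅓)) = -78*(-1/145 - 62/3) = -78*(-8993/435) = 233818/145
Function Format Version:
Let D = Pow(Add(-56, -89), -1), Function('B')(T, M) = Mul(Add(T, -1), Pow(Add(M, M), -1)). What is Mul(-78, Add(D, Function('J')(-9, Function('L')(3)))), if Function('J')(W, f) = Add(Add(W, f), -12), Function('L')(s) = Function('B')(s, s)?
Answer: Rational(233818, 145) ≈ 1612.5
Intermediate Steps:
Function('B')(T, M) = Mul(Rational(1, 2), Pow(M, -1), Add(-1, T)) (Function('B')(T, M) = Mul(Add(-1, T), Pow(Mul(2, M), -1)) = Mul(Add(-1, T), Mul(Rational(1, 2), Pow(M, -1))) = Mul(Rational(1, 2), Pow(M, -1), Add(-1, T)))
Function('L')(s) = Mul(Rational(1, 2), Pow(s, -1), Add(-1, s))
Function('J')(W, f) = Add(-12, W, f)
D = Rational(-1, 145) (D = Pow(-145, -1) = Rational(-1, 145) ≈ -0.0068966)
Mul(-78, Add(D, Function('J')(-9, Function('L')(3)))) = Mul(-78, Add(Rational(-1, 145), Add(-12, -9, Mul(Rational(1, 2), Pow(3, -1), Add(-1, 3))))) = Mul(-78, Add(Rational(-1, 145), Add(-12, -9, Mul(Rational(1, 2), Rational(1, 3), 2)))) = Mul(-78, Add(Rational(-1, 145), Add(-12, -9, Rational(1, 3)))) = Mul(-78, Add(Rational(-1, 145), Rational(-62, 3))) = Mul(-78, Rational(-8993, 435)) = Rational(233818, 145)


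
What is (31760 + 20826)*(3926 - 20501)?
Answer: -871612950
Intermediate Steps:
(31760 + 20826)*(3926 - 20501) = 52586*(-16575) = -871612950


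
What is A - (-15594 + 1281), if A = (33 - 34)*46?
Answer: 14267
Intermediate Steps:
A = -46 (A = -1*46 = -46)
A - (-15594 + 1281) = -46 - (-15594 + 1281) = -46 - 1*(-14313) = -46 + 14313 = 14267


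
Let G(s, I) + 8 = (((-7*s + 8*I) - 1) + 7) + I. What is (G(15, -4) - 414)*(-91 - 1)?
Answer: 51244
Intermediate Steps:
G(s, I) = -2 - 7*s + 9*I (G(s, I) = -8 + ((((-7*s + 8*I) - 1) + 7) + I) = -8 + (((-1 - 7*s + 8*I) + 7) + I) = -8 + ((6 - 7*s + 8*I) + I) = -8 + (6 - 7*s + 9*I) = -2 - 7*s + 9*I)
(G(15, -4) - 414)*(-91 - 1) = ((-2 - 7*15 + 9*(-4)) - 414)*(-91 - 1) = ((-2 - 105 - 36) - 414)*(-92) = (-143 - 414)*(-92) = -557*(-92) = 51244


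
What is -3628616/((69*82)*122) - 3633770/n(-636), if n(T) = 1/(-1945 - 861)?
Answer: 1759575409787626/172569 ≈ 1.0196e+10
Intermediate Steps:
n(T) = -1/2806 (n(T) = 1/(-2806) = -1/2806)
-3628616/((69*82)*122) - 3633770/n(-636) = -3628616/((69*82)*122) - 3633770/(-1/2806) = -3628616/(5658*122) - 3633770*(-2806) = -3628616/690276 + 10196358620 = -3628616*1/690276 + 10196358620 = -907154/172569 + 10196358620 = 1759575409787626/172569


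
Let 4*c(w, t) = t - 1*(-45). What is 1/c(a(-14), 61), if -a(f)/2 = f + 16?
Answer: 2/53 ≈ 0.037736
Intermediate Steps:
a(f) = -32 - 2*f (a(f) = -2*(f + 16) = -2*(16 + f) = -32 - 2*f)
c(w, t) = 45/4 + t/4 (c(w, t) = (t - 1*(-45))/4 = (t + 45)/4 = (45 + t)/4 = 45/4 + t/4)
1/c(a(-14), 61) = 1/(45/4 + (¼)*61) = 1/(45/4 + 61/4) = 1/(53/2) = 2/53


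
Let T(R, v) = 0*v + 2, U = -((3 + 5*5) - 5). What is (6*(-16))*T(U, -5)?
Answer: -192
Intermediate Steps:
U = -23 (U = -((3 + 25) - 5) = -(28 - 5) = -1*23 = -23)
T(R, v) = 2 (T(R, v) = 0 + 2 = 2)
(6*(-16))*T(U, -5) = (6*(-16))*2 = -96*2 = -192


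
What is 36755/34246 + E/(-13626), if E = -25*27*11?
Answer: 20975005/12962111 ≈ 1.6182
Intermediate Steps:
E = -7425 (E = -675*11 = -7425)
36755/34246 + E/(-13626) = 36755/34246 - 7425/(-13626) = 36755*(1/34246) - 7425*(-1/13626) = 36755/34246 + 825/1514 = 20975005/12962111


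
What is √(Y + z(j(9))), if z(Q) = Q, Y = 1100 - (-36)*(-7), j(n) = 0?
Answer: 4*√53 ≈ 29.120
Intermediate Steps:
Y = 848 (Y = 1100 - 1*252 = 1100 - 252 = 848)
√(Y + z(j(9))) = √(848 + 0) = √848 = 4*√53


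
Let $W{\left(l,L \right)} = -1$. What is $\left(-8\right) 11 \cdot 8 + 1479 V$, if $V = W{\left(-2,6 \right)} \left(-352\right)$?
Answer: $519904$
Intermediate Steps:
$V = 352$ ($V = \left(-1\right) \left(-352\right) = 352$)
$\left(-8\right) 11 \cdot 8 + 1479 V = \left(-8\right) 11 \cdot 8 + 1479 \cdot 352 = \left(-88\right) 8 + 520608 = -704 + 520608 = 519904$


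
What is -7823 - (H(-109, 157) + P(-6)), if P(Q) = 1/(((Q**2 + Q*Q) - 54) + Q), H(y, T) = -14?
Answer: -93709/12 ≈ -7809.1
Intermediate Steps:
P(Q) = 1/(-54 + Q + 2*Q**2) (P(Q) = 1/(((Q**2 + Q**2) - 54) + Q) = 1/((2*Q**2 - 54) + Q) = 1/((-54 + 2*Q**2) + Q) = 1/(-54 + Q + 2*Q**2))
-7823 - (H(-109, 157) + P(-6)) = -7823 - (-14 + 1/(-54 - 6 + 2*(-6)**2)) = -7823 - (-14 + 1/(-54 - 6 + 2*36)) = -7823 - (-14 + 1/(-54 - 6 + 72)) = -7823 - (-14 + 1/12) = -7823 - 1*(-167/12) = -7823 + 167/12 = -93709/12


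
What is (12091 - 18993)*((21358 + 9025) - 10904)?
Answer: -134444058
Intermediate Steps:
(12091 - 18993)*((21358 + 9025) - 10904) = -6902*(30383 - 10904) = -6902*19479 = -134444058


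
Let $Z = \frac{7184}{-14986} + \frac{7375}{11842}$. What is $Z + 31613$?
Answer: $\frac{2805100791389}{88732106} \approx 31613.0$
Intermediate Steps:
$Z = \frac{12724411}{88732106}$ ($Z = 7184 \left(- \frac{1}{14986}\right) + 7375 \cdot \frac{1}{11842} = - \frac{3592}{7493} + \frac{7375}{11842} = \frac{12724411}{88732106} \approx 0.1434$)
$Z + 31613 = \frac{12724411}{88732106} + 31613 = \frac{2805100791389}{88732106}$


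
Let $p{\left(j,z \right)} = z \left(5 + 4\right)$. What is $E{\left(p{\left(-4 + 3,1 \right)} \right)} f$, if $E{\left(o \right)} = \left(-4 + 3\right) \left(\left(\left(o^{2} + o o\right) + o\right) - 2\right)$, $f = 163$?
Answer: $-27547$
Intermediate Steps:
$p{\left(j,z \right)} = 9 z$ ($p{\left(j,z \right)} = z 9 = 9 z$)
$E{\left(o \right)} = 2 - o - 2 o^{2}$ ($E{\left(o \right)} = - (\left(\left(o^{2} + o^{2}\right) + o\right) - 2) = - (\left(2 o^{2} + o\right) - 2) = - (\left(o + 2 o^{2}\right) - 2) = - (-2 + o + 2 o^{2}) = 2 - o - 2 o^{2}$)
$E{\left(p{\left(-4 + 3,1 \right)} \right)} f = \left(2 - 9 \cdot 1 - 2 \left(9 \cdot 1\right)^{2}\right) 163 = \left(2 - 9 - 2 \cdot 9^{2}\right) 163 = \left(2 - 9 - 162\right) 163 = \left(-169\right) 163 = -27547$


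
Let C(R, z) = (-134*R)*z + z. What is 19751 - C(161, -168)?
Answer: -3604513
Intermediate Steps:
C(R, z) = z - 134*R*z (C(R, z) = -134*R*z + z = z - 134*R*z)
19751 - C(161, -168) = 19751 - (-168)*(1 - 134*161) = 19751 - (-168)*(1 - 21574) = 19751 - (-168)*(-21573) = 19751 - 1*3624264 = 19751 - 3624264 = -3604513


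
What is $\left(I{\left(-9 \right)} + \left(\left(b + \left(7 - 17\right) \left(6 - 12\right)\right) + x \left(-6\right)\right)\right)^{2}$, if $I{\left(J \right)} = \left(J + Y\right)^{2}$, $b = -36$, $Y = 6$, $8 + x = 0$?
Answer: $6561$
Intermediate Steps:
$x = -8$ ($x = -8 + 0 = -8$)
$I{\left(J \right)} = \left(6 + J\right)^{2}$ ($I{\left(J \right)} = \left(J + 6\right)^{2} = \left(6 + J\right)^{2}$)
$\left(I{\left(-9 \right)} + \left(\left(b + \left(7 - 17\right) \left(6 - 12\right)\right) + x \left(-6\right)\right)\right)^{2} = \left(\left(6 - 9\right)^{2} - \left(-12 - \left(7 - 17\right) \left(6 - 12\right)\right)\right)^{2} = \left(\left(-3\right)^{2} + \left(\left(-36 - -60\right) + 48\right)\right)^{2} = \left(9 + \left(\left(-36 + 60\right) + 48\right)\right)^{2} = \left(9 + \left(24 + 48\right)\right)^{2} = \left(9 + 72\right)^{2} = 81^{2} = 6561$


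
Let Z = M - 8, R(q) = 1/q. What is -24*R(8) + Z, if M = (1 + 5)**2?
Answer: 25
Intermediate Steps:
M = 36 (M = 6**2 = 36)
Z = 28 (Z = 36 - 8 = 28)
-24*R(8) + Z = -24/8 + 28 = -24*1/8 + 28 = -3 + 28 = 25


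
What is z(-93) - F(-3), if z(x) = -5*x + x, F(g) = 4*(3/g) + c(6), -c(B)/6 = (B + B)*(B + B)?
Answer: 1240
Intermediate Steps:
c(B) = -24*B² (c(B) = -6*(B + B)*(B + B) = -6*2*B*2*B = -24*B²)
F(g) = -864 + 12/g (F(g) = 4*(3/g) - 24*6² = 12/g - 24*36 = 12/g - 864 = -864 + 12/g)
z(x) = -4*x
z(-93) - F(-3) = -4*(-93) - (-864 + 12/(-3)) = 372 - (-864 + 12*(-⅓)) = 372 - (-864 - 4) = 372 - 1*(-868) = 372 + 868 = 1240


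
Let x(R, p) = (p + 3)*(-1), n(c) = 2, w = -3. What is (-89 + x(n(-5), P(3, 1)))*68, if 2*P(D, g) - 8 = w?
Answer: -6426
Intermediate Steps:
P(D, g) = 5/2 (P(D, g) = 4 + (½)*(-3) = 4 - 3/2 = 5/2)
x(R, p) = -3 - p (x(R, p) = (3 + p)*(-1) = -3 - p)
(-89 + x(n(-5), P(3, 1)))*68 = (-89 + (-3 - 1*5/2))*68 = (-89 + (-3 - 5/2))*68 = (-89 - 11/2)*68 = -189/2*68 = -6426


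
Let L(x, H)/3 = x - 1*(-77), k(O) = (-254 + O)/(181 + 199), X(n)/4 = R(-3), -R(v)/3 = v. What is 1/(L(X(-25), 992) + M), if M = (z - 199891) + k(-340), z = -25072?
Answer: -190/42678857 ≈ -4.4519e-6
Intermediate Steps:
R(v) = -3*v
X(n) = 36 (X(n) = 4*(-3*(-3)) = 4*9 = 36)
k(O) = -127/190 + O/380 (k(O) = (-254 + O)/380 = (-254 + O)*(1/380) = -127/190 + O/380)
L(x, H) = 231 + 3*x (L(x, H) = 3*(x - 1*(-77)) = 3*(x + 77) = 3*(77 + x) = 231 + 3*x)
M = -42743267/190 (M = (-25072 - 199891) + (-127/190 + (1/380)*(-340)) = -224963 + (-127/190 - 17/19) = -224963 - 297/190 = -42743267/190 ≈ -2.2496e+5)
1/(L(X(-25), 992) + M) = 1/((231 + 3*36) - 42743267/190) = 1/((231 + 108) - 42743267/190) = 1/(339 - 42743267/190) = 1/(-42678857/190) = -190/42678857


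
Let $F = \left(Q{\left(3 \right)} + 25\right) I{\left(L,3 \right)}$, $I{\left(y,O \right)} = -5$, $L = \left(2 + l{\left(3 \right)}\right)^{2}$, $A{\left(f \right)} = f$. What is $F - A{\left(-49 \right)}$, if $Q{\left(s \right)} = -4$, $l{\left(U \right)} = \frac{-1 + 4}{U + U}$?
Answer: $-56$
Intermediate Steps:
$l{\left(U \right)} = \frac{3}{2 U}$
$L = \frac{25}{4}$ ($L = \left(2 + \frac{3}{2 \cdot 3}\right)^{2} = \left(2 + \frac{3}{2} \cdot \frac{1}{3}\right)^{2} = \left(2 + \frac{1}{2}\right)^{2} = \left(\frac{5}{2}\right)^{2} = \frac{25}{4} \approx 6.25$)
$F = -105$ ($F = \left(-4 + 25\right) \left(-5\right) = 21 \left(-5\right) = -105$)
$F - A{\left(-49 \right)} = -105 - -49 = -105 + 49 = -56$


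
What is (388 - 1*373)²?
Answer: 225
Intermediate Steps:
(388 - 1*373)² = (388 - 373)² = 15² = 225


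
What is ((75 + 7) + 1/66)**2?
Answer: 29300569/4356 ≈ 6726.5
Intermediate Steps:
((75 + 7) + 1/66)**2 = (82 + 1/66)**2 = (5413/66)**2 = 29300569/4356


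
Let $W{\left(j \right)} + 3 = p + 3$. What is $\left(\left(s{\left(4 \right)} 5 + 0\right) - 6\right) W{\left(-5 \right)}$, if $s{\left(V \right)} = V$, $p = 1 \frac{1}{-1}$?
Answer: $-14$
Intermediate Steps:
$p = -1$ ($p = 1 \left(-1\right) = -1$)
$W{\left(j \right)} = -1$ ($W{\left(j \right)} = -3 + \left(-1 + 3\right) = -3 + 2 = -1$)
$\left(\left(s{\left(4 \right)} 5 + 0\right) - 6\right) W{\left(-5 \right)} = \left(\left(4 \cdot 5 + 0\right) - 6\right) \left(-1\right) = \left(\left(20 + 0\right) - 6\right) \left(-1\right) = \left(20 - 6\right) \left(-1\right) = 14 \left(-1\right) = -14$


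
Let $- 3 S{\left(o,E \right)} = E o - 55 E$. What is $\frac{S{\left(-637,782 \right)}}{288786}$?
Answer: $\frac{270572}{433179} \approx 0.62462$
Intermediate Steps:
$S{\left(o,E \right)} = \frac{55 E}{3} - \frac{E o}{3}$ ($S{\left(o,E \right)} = - \frac{E o - 55 E}{3} = - \frac{- 55 E + E o}{3} = \frac{55 E}{3} - \frac{E o}{3}$)
$\frac{S{\left(-637,782 \right)}}{288786} = \frac{\frac{1}{3} \cdot 782 \left(55 - -637\right)}{288786} = \frac{1}{3} \cdot 782 \left(55 + 637\right) \frac{1}{288786} = \frac{1}{3} \cdot 782 \cdot 692 \cdot \frac{1}{288786} = \frac{541144}{3} \cdot \frac{1}{288786} = \frac{270572}{433179}$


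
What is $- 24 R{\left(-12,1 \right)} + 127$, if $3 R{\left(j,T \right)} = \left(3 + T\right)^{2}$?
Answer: $-1$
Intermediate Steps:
$R{\left(j,T \right)} = \frac{\left(3 + T\right)^{2}}{3}$
$- 24 R{\left(-12,1 \right)} + 127 = - 24 \frac{\left(3 + 1\right)^{2}}{3} + 127 = - 24 \frac{4^{2}}{3} + 127 = - 24 \cdot \frac{1}{3} \cdot 16 + 127 = \left(-24\right) \frac{16}{3} + 127 = -128 + 127 = -1$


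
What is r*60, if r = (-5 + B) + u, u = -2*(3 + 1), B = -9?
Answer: -1320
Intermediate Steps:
u = -8 (u = -2*4 = -8)
r = -22 (r = (-5 - 9) - 8 = -14 - 8 = -22)
r*60 = -22*60 = -1320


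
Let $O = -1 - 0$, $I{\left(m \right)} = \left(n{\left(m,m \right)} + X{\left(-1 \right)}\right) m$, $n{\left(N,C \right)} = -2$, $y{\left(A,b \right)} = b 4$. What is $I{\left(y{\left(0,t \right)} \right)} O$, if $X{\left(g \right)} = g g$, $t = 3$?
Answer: $12$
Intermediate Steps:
$y{\left(A,b \right)} = 4 b$
$X{\left(g \right)} = g^{2}$
$I{\left(m \right)} = - m$ ($I{\left(m \right)} = \left(-2 + \left(-1\right)^{2}\right) m = \left(-2 + 1\right) m = - m$)
$O = -1$ ($O = -1 + 0 = -1$)
$I{\left(y{\left(0,t \right)} \right)} O = - 4 \cdot 3 \left(-1\right) = \left(-1\right) 12 \left(-1\right) = \left(-12\right) \left(-1\right) = 12$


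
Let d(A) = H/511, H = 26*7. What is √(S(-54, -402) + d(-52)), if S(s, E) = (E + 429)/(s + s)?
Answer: √2263/146 ≈ 0.32583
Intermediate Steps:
H = 182
S(s, E) = (429 + E)/(2*s) (S(s, E) = (429 + E)/((2*s)) = (429 + E)*(1/(2*s)) = (429 + E)/(2*s))
d(A) = 26/73 (d(A) = 182/511 = 182*(1/511) = 26/73)
√(S(-54, -402) + d(-52)) = √((½)*(429 - 402)/(-54) + 26/73) = √((½)*(-1/54)*27 + 26/73) = √(-¼ + 26/73) = √(31/292) = √2263/146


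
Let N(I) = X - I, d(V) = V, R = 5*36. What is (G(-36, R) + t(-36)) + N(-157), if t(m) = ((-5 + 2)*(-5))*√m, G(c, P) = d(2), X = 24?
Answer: 183 + 90*I ≈ 183.0 + 90.0*I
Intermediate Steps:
R = 180
G(c, P) = 2
N(I) = 24 - I
t(m) = 15*√m (t(m) = (-3*(-5))*√m = 15*√m)
(G(-36, R) + t(-36)) + N(-157) = (2 + 15*√(-36)) + (24 - 1*(-157)) = (2 + 15*(6*I)) + (24 + 157) = (2 + 90*I) + 181 = 183 + 90*I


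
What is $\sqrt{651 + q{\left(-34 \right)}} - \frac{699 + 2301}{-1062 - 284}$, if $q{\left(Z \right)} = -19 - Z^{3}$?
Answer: $\frac{1500}{673} + 32 \sqrt{39} \approx 202.07$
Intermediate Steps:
$\sqrt{651 + q{\left(-34 \right)}} - \frac{699 + 2301}{-1062 - 284} = \sqrt{651 - -39285} - \frac{699 + 2301}{-1062 - 284} = \sqrt{651 - -39285} - \frac{3000}{-1062 + \left(-286 + 2\right)} = \sqrt{651 + \left(-19 + 39304\right)} - \frac{3000}{-1062 - 284} = \sqrt{651 + 39285} - \frac{3000}{-1346} = \sqrt{39936} - 3000 \left(- \frac{1}{1346}\right) = 32 \sqrt{39} - - \frac{1500}{673} = 32 \sqrt{39} + \frac{1500}{673} = \frac{1500}{673} + 32 \sqrt{39}$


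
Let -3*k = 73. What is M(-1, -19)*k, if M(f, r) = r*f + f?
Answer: -438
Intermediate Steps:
k = -73/3 (k = -1/3*73 = -73/3 ≈ -24.333)
M(f, r) = f + f*r (M(f, r) = f*r + f = f + f*r)
M(-1, -19)*k = -(1 - 19)*(-73/3) = -1*(-18)*(-73/3) = 18*(-73/3) = -438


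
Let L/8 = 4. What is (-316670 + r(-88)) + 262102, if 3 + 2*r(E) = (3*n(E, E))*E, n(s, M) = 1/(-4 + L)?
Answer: -764039/14 ≈ -54574.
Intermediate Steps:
L = 32 (L = 8*4 = 32)
n(s, M) = 1/28 (n(s, M) = 1/(-4 + 32) = 1/28)
r(E) = -3/2 + 3*E/56 (r(E) = -3/2 + ((3*(1/28))*E)/2 = -3/2 + (3*E/28)/2 = -3/2 + 3*E/56)
(-316670 + r(-88)) + 262102 = (-316670 + (-3/2 + (3/56)*(-88))) + 262102 = (-316670 + (-3/2 - 33/7)) + 262102 = (-316670 - 87/14) + 262102 = -4433467/14 + 262102 = -764039/14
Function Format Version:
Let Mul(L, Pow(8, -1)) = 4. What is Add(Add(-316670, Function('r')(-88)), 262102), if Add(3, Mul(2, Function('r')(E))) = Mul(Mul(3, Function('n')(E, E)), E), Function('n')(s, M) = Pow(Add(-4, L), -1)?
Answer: Rational(-764039, 14) ≈ -54574.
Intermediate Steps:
L = 32 (L = Mul(8, 4) = 32)
Function('n')(s, M) = Rational(1, 28) (Function('n')(s, M) = Pow(Add(-4, 32), -1) = Pow(28, -1) = Rational(1, 28))
Function('r')(E) = Add(Rational(-3, 2), Mul(Rational(3, 56), E)) (Function('r')(E) = Add(Rational(-3, 2), Mul(Rational(1, 2), Mul(Mul(3, Rational(1, 28)), E))) = Add(Rational(-3, 2), Mul(Rational(1, 2), Mul(Rational(3, 28), E))) = Add(Rational(-3, 2), Mul(Rational(3, 56), E)))
Add(Add(-316670, Function('r')(-88)), 262102) = Add(Add(-316670, Add(Rational(-3, 2), Mul(Rational(3, 56), -88))), 262102) = Add(Add(-316670, Add(Rational(-3, 2), Rational(-33, 7))), 262102) = Add(Add(-316670, Rational(-87, 14)), 262102) = Add(Rational(-4433467, 14), 262102) = Rational(-764039, 14)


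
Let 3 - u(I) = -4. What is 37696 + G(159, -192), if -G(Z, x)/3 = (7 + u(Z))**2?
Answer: 37108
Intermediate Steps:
u(I) = 7 (u(I) = 3 - 1*(-4) = 3 + 4 = 7)
G(Z, x) = -588 (G(Z, x) = -3*(7 + 7)**2 = -3*14**2 = -3*196 = -588)
37696 + G(159, -192) = 37696 - 588 = 37108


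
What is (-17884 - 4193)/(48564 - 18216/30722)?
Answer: -37680533/82886944 ≈ -0.45460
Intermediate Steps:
(-17884 - 4193)/(48564 - 18216/30722) = -22077/(48564 - 18216*1/30722) = -22077/(48564 - 9108/15361) = -22077/745982496/15361 = -22077*15361/745982496 = -37680533/82886944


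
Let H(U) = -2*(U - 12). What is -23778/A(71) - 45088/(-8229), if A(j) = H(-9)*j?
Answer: -10202791/4089813 ≈ -2.4947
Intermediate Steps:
H(U) = 24 - 2*U (H(U) = -2*(-12 + U) = 24 - 2*U)
A(j) = 42*j (A(j) = (24 - 2*(-9))*j = (24 + 18)*j = 42*j)
-23778/A(71) - 45088/(-8229) = -23778/(42*71) - 45088/(-8229) = -23778/2982 - 45088*(-1/8229) = -23778*1/2982 + 45088/8229 = -3963/497 + 45088/8229 = -10202791/4089813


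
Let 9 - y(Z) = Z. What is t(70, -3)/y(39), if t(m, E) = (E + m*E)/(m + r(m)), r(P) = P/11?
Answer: 781/8400 ≈ 0.092976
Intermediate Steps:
r(P) = P/11 (r(P) = P*(1/11) = P/11)
y(Z) = 9 - Z
t(m, E) = 11*(E + E*m)/(12*m) (t(m, E) = (E + m*E)/(m + m/11) = (E + E*m)/((12*m/11)) = (E + E*m)*(11/(12*m)) = 11*(E + E*m)/(12*m))
t(70, -3)/y(39) = ((11/12)*(-3)*(1 + 70)/70)/(9 - 1*39) = ((11/12)*(-3)*(1/70)*71)/(9 - 39) = -781/280/(-30) = -781/280*(-1/30) = 781/8400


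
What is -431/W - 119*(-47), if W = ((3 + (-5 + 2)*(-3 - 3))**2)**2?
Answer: 1087731802/194481 ≈ 5593.0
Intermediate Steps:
W = 194481 (W = ((3 - 3*(-6))**2)**2 = ((3 + 18)**2)**2 = (21**2)**2 = 441**2 = 194481)
-431/W - 119*(-47) = -431/194481 - 119*(-47) = -431*1/194481 + 5593 = -431/194481 + 5593 = 1087731802/194481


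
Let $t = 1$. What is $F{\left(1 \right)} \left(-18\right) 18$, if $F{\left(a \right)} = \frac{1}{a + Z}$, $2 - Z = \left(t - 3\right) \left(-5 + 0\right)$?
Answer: $\frac{324}{7} \approx 46.286$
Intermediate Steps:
$Z = -8$ ($Z = 2 - \left(1 - 3\right) \left(-5 + 0\right) = 2 - \left(-2\right) \left(-5\right) = 2 - 10 = -8$)
$F{\left(a \right)} = \frac{1}{-8 + a}$ ($F{\left(a \right)} = \frac{1}{a - 8} = \frac{1}{-8 + a}$)
$F{\left(1 \right)} \left(-18\right) 18 = \frac{1}{-8 + 1} \left(-18\right) 18 = \frac{1}{-7} \left(-18\right) 18 = \left(- \frac{1}{7}\right) \left(-18\right) 18 = \frac{18}{7} \cdot 18 = \frac{324}{7}$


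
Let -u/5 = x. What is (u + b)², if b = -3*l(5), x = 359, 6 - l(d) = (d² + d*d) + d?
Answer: 2715904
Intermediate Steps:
l(d) = 6 - d - 2*d² (l(d) = 6 - ((d² + d*d) + d) = 6 - ((d² + d²) + d) = 6 - (2*d² + d) = 6 - (d + 2*d²) = 6 + (-d - 2*d²) = 6 - d - 2*d²)
b = 147 (b = -3*(6 - 1*5 - 2*5²) = -3*(6 - 5 - 2*25) = -3*(6 - 5 - 50) = -3*(-49) = 147)
u = -1795 (u = -5*359 = -1795)
(u + b)² = (-1795 + 147)² = (-1648)² = 2715904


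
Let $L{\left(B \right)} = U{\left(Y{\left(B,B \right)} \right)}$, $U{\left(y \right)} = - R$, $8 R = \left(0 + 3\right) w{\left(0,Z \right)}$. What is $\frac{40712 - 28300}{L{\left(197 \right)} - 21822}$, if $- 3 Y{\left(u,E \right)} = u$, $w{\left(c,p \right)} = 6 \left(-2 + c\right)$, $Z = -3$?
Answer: $- \frac{24824}{43635} \approx -0.5689$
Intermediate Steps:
$w{\left(c,p \right)} = -12 + 6 c$
$Y{\left(u,E \right)} = - \frac{u}{3}$
$R = - \frac{9}{2}$ ($R = \frac{\left(0 + 3\right) \left(-12 + 6 \cdot 0\right)}{8} = \frac{3 \left(-12 + 0\right)}{8} = \frac{3 \left(-12\right)}{8} = \frac{1}{8} \left(-36\right) = - \frac{9}{2} \approx -4.5$)
$U{\left(y \right)} = \frac{9}{2}$ ($U{\left(y \right)} = \left(-1\right) \left(- \frac{9}{2}\right) = \frac{9}{2}$)
$L{\left(B \right)} = \frac{9}{2}$
$\frac{40712 - 28300}{L{\left(197 \right)} - 21822} = \frac{40712 - 28300}{\frac{9}{2} - 21822} = \frac{12412}{- \frac{43635}{2}} = 12412 \left(- \frac{2}{43635}\right) = - \frac{24824}{43635}$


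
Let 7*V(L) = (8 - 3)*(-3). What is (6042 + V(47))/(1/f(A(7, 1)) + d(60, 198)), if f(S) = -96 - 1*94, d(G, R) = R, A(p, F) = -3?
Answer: 8033010/263333 ≈ 30.505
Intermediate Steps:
f(S) = -190 (f(S) = -96 - 94 = -190)
V(L) = -15/7 (V(L) = ((8 - 3)*(-3))/7 = (5*(-3))/7 = (⅐)*(-15) = -15/7)
(6042 + V(47))/(1/f(A(7, 1)) + d(60, 198)) = (6042 - 15/7)/(1/(-190) + 198) = 42279/(7*(-1/190 + 198)) = 42279/(7*(37619/190)) = (42279/7)*(190/37619) = 8033010/263333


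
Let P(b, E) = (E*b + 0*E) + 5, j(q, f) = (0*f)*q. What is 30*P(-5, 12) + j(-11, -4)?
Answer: -1650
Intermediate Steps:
j(q, f) = 0 (j(q, f) = 0*q = 0)
P(b, E) = 5 + E*b (P(b, E) = (E*b + 0) + 5 = E*b + 5 = 5 + E*b)
30*P(-5, 12) + j(-11, -4) = 30*(5 + 12*(-5)) + 0 = 30*(5 - 60) + 0 = 30*(-55) + 0 = -1650 + 0 = -1650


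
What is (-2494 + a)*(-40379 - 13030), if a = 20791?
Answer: -977224473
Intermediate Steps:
(-2494 + a)*(-40379 - 13030) = (-2494 + 20791)*(-40379 - 13030) = 18297*(-53409) = -977224473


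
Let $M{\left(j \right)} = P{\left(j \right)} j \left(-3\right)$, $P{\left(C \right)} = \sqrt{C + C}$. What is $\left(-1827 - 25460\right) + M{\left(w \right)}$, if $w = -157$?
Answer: $-27287 + 471 i \sqrt{314} \approx -27287.0 + 8346.1 i$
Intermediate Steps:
$P{\left(C \right)} = \sqrt{2} \sqrt{C}$ ($P{\left(C \right)} = \sqrt{2 C} = \sqrt{2} \sqrt{C}$)
$M{\left(j \right)} = - 3 \sqrt{2} j^{\frac{3}{2}}$ ($M{\left(j \right)} = \sqrt{2} \sqrt{j} j \left(-3\right) = \sqrt{2} j^{\frac{3}{2}} \left(-3\right) = - 3 \sqrt{2} j^{\frac{3}{2}}$)
$\left(-1827 - 25460\right) + M{\left(w \right)} = \left(-1827 - 25460\right) - 3 \sqrt{2} \left(-157\right)^{\frac{3}{2}} = -27287 - 3 \sqrt{2} \left(- 157 i \sqrt{157}\right) = -27287 + 471 i \sqrt{314}$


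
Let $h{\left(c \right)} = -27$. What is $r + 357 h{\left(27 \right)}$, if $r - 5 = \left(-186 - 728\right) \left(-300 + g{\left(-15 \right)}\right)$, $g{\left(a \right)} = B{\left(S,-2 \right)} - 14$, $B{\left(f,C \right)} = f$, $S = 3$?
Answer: $274620$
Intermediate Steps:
$g{\left(a \right)} = -11$ ($g{\left(a \right)} = 3 - 14 = -11$)
$r = 284259$ ($r = 5 + \left(-186 - 728\right) \left(-300 - 11\right) = 5 - -284254 = 5 + 284254 = 284259$)
$r + 357 h{\left(27 \right)} = 284259 + 357 \left(-27\right) = 284259 - 9639 = 274620$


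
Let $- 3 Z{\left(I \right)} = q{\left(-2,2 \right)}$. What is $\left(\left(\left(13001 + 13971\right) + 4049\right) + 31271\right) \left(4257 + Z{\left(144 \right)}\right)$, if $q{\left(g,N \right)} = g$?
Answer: $265218572$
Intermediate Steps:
$Z{\left(I \right)} = \frac{2}{3}$ ($Z{\left(I \right)} = \left(- \frac{1}{3}\right) \left(-2\right) = \frac{2}{3}$)
$\left(\left(\left(13001 + 13971\right) + 4049\right) + 31271\right) \left(4257 + Z{\left(144 \right)}\right) = \left(\left(\left(13001 + 13971\right) + 4049\right) + 31271\right) \left(4257 + \frac{2}{3}\right) = \left(\left(26972 + 4049\right) + 31271\right) \frac{12773}{3} = \left(31021 + 31271\right) \frac{12773}{3} = 62292 \cdot \frac{12773}{3} = 265218572$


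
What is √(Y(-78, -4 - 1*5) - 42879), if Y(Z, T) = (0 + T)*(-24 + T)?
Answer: I*√42582 ≈ 206.35*I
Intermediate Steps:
Y(Z, T) = T*(-24 + T)
√(Y(-78, -4 - 1*5) - 42879) = √((-4 - 1*5)*(-24 + (-4 - 1*5)) - 42879) = √((-4 - 5)*(-24 + (-4 - 5)) - 42879) = √(-9*(-24 - 9) - 42879) = √(-9*(-33) - 42879) = √(297 - 42879) = √(-42582) = I*√42582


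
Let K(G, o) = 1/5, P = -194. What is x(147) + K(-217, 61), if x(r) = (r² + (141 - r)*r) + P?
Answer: 102666/5 ≈ 20533.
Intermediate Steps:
K(G, o) = ⅕
x(r) = -194 + r² + r*(141 - r) (x(r) = (r² + (141 - r)*r) - 194 = (r² + r*(141 - r)) - 194 = -194 + r² + r*(141 - r))
x(147) + K(-217, 61) = (-194 + 141*147) + ⅕ = (-194 + 20727) + ⅕ = 20533 + ⅕ = 102666/5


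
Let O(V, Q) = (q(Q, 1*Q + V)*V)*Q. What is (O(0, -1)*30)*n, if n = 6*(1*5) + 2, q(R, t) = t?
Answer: 0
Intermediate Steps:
O(V, Q) = Q*V*(Q + V) (O(V, Q) = ((1*Q + V)*V)*Q = ((Q + V)*V)*Q = (V*(Q + V))*Q = Q*V*(Q + V))
n = 32 (n = 6*5 + 2 = 30 + 2 = 32)
(O(0, -1)*30)*n = (-1*0*(-1 + 0)*30)*32 = (-1*0*(-1)*30)*32 = (0*30)*32 = 0*32 = 0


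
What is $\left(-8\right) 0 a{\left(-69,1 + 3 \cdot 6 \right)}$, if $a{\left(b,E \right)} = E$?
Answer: $0$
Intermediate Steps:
$\left(-8\right) 0 a{\left(-69,1 + 3 \cdot 6 \right)} = \left(-8\right) 0 \left(1 + 3 \cdot 6\right) = 0 \left(1 + 18\right) = 0 \cdot 19 = 0$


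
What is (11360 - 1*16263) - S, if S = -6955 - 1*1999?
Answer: 4051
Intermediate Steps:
S = -8954 (S = -6955 - 1999 = -8954)
(11360 - 1*16263) - S = (11360 - 1*16263) - 1*(-8954) = (11360 - 16263) + 8954 = -4903 + 8954 = 4051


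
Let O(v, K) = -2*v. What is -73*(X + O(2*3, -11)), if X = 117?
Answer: -7665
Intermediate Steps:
-73*(X + O(2*3, -11)) = -73*(117 - 4*3) = -73*(117 - 2*6) = -73*(117 - 12) = -73*105 = -7665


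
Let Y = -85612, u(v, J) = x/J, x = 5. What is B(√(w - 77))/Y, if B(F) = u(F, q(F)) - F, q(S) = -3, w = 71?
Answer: 5/256836 + I*√6/85612 ≈ 1.9468e-5 + 2.8612e-5*I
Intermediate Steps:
u(v, J) = 5/J
B(F) = -5/3 - F (B(F) = 5/(-3) - F = 5*(-⅓) - F = -5/3 - F)
B(√(w - 77))/Y = (-5/3 - √(71 - 77))/(-85612) = (-5/3 - √(-6))*(-1/85612) = (-5/3 - I*√6)*(-1/85612) = 5/256836 + I*√6/85612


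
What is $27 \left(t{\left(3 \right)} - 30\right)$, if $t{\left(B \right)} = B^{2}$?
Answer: $-567$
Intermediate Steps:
$27 \left(t{\left(3 \right)} - 30\right) = 27 \left(3^{2} - 30\right) = 27 \left(9 - 30\right) = 27 \left(-21\right) = -567$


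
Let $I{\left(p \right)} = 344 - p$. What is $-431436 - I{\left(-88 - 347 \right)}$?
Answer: $-432215$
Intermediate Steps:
$-431436 - I{\left(-88 - 347 \right)} = -431436 - \left(344 - \left(-88 - 347\right)\right) = -431436 - \left(344 - -435\right) = -431436 - \left(344 + 435\right) = -431436 - 779 = -432215$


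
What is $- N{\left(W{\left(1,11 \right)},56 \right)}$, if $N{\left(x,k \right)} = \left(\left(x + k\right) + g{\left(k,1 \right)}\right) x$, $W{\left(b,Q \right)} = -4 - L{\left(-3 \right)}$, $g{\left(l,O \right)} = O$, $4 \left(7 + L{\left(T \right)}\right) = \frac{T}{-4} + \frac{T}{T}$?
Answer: $- \frac{39073}{256} \approx -152.63$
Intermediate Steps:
$L{\left(T \right)} = - \frac{27}{4} - \frac{T}{16}$ ($L{\left(T \right)} = -7 + \frac{\frac{T}{-4} + \frac{T}{T}}{4} = -7 + \frac{T \left(- \frac{1}{4}\right) + 1}{4} = -7 + \frac{- \frac{T}{4} + 1}{4} = -7 + \frac{1 - \frac{T}{4}}{4} = -7 - \left(- \frac{1}{4} + \frac{T}{16}\right) = - \frac{27}{4} - \frac{T}{16}$)
$W{\left(b,Q \right)} = \frac{41}{16}$ ($W{\left(b,Q \right)} = -4 - \left(- \frac{27}{4} - - \frac{3}{16}\right) = -4 - \left(- \frac{27}{4} + \frac{3}{16}\right) = -4 - - \frac{105}{16} = -4 + \frac{105}{16} = \frac{41}{16}$)
$N{\left(x,k \right)} = x \left(1 + k + x\right)$ ($N{\left(x,k \right)} = \left(\left(x + k\right) + 1\right) x = \left(\left(k + x\right) + 1\right) x = \left(1 + k + x\right) x = x \left(1 + k + x\right)$)
$- N{\left(W{\left(1,11 \right)},56 \right)} = - \frac{41 \left(1 + 56 + \frac{41}{16}\right)}{16} = - \frac{41 \cdot 953}{16 \cdot 16} = \left(-1\right) \frac{39073}{256} = - \frac{39073}{256}$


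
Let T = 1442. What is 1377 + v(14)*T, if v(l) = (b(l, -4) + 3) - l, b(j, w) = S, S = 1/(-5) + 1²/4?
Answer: -144129/10 ≈ -14413.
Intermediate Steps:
S = 1/20 (S = 1*(-⅕) + 1*(¼) = -⅕ + ¼ = 1/20 ≈ 0.050000)
b(j, w) = 1/20
v(l) = 61/20 - l (v(l) = (1/20 + 3) - l = 61/20 - l)
1377 + v(14)*T = 1377 + (61/20 - 1*14)*1442 = 1377 + (61/20 - 14)*1442 = 1377 - 219/20*1442 = 1377 - 157899/10 = -144129/10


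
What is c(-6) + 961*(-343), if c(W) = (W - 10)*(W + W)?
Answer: -329431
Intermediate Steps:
c(W) = 2*W*(-10 + W) (c(W) = (-10 + W)*(2*W) = 2*W*(-10 + W))
c(-6) + 961*(-343) = 2*(-6)*(-10 - 6) + 961*(-343) = 2*(-6)*(-16) - 329623 = 192 - 329623 = -329431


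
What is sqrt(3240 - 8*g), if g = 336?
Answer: 2*sqrt(138) ≈ 23.495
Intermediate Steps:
sqrt(3240 - 8*g) = sqrt(3240 - 8*336) = sqrt(3240 - 2688) = sqrt(552) = 2*sqrt(138)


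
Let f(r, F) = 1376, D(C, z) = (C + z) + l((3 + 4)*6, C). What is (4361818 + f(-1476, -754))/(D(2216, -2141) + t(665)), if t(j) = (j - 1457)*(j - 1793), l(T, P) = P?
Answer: 4363194/895667 ≈ 4.8714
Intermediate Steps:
t(j) = (-1793 + j)*(-1457 + j) (t(j) = (-1457 + j)*(-1793 + j) = (-1793 + j)*(-1457 + j))
D(C, z) = z + 2*C (D(C, z) = (C + z) + C = z + 2*C)
(4361818 + f(-1476, -754))/(D(2216, -2141) + t(665)) = (4361818 + 1376)/((-2141 + 2*2216) + (2612401 + 665² - 3250*665)) = 4363194/((-2141 + 4432) + (2612401 + 442225 - 2161250)) = 4363194/(2291 + 893376) = 4363194/895667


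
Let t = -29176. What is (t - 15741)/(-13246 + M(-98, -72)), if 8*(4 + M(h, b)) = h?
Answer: 179668/53049 ≈ 3.3868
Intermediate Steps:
M(h, b) = -4 + h/8
(t - 15741)/(-13246 + M(-98, -72)) = (-29176 - 15741)/(-13246 + (-4 + (1/8)*(-98))) = -44917/(-13246 + (-4 - 49/4)) = -44917/(-13246 - 65/4) = -44917/(-53049/4) = -44917*(-4/53049) = 179668/53049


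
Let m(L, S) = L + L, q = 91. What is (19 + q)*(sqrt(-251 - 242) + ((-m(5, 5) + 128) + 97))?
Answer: 23650 + 110*I*sqrt(493) ≈ 23650.0 + 2442.4*I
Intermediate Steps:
m(L, S) = 2*L
(19 + q)*(sqrt(-251 - 242) + ((-m(5, 5) + 128) + 97)) = (19 + 91)*(sqrt(-251 - 242) + ((-2*5 + 128) + 97)) = 110*(sqrt(-493) + ((-1*10 + 128) + 97)) = 110*(I*sqrt(493) + ((-10 + 128) + 97)) = 110*(I*sqrt(493) + (118 + 97)) = 110*(I*sqrt(493) + 215) = 110*(215 + I*sqrt(493)) = 23650 + 110*I*sqrt(493)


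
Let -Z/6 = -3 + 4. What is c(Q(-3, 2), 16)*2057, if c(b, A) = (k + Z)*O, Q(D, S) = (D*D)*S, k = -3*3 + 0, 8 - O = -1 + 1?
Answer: -246840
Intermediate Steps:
O = 8 (O = 8 - (-1 + 1) = 8 - 1*0 = 8 + 0 = 8)
k = -9 (k = -9 + 0 = -9)
Q(D, S) = S*D² (Q(D, S) = D²*S = S*D²)
Z = -6 (Z = -6*(-3 + 4) = -6*1 = -6)
c(b, A) = -120 (c(b, A) = (-9 - 6)*8 = -15*8 = -120)
c(Q(-3, 2), 16)*2057 = -120*2057 = -246840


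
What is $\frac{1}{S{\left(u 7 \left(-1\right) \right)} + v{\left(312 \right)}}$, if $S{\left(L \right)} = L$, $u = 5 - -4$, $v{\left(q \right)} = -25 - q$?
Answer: $- \frac{1}{400} \approx -0.0025$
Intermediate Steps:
$u = 9$ ($u = 5 + 4 = 9$)
$\frac{1}{S{\left(u 7 \left(-1\right) \right)} + v{\left(312 \right)}} = \frac{1}{9 \cdot 7 \left(-1\right) - 337} = \frac{1}{63 \left(-1\right) - 337} = \frac{1}{-63 - 337} = \frac{1}{-400} = - \frac{1}{400}$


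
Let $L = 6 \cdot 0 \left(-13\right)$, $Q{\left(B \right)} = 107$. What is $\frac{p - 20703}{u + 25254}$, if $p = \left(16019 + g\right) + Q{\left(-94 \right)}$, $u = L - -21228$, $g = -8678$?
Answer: $- \frac{13255}{46482} \approx -0.28516$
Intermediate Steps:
$L = 0$ ($L = 0 \left(-13\right) = 0$)
$u = 21228$ ($u = 0 - -21228 = 0 + 21228 = 21228$)
$p = 7448$ ($p = \left(16019 - 8678\right) + 107 = 7341 + 107 = 7448$)
$\frac{p - 20703}{u + 25254} = \frac{7448 - 20703}{21228 + 25254} = - \frac{13255}{46482}$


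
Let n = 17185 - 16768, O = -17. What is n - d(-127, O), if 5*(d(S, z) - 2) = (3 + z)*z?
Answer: 1837/5 ≈ 367.40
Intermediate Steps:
d(S, z) = 2 + z*(3 + z)/5 (d(S, z) = 2 + ((3 + z)*z)/5 = 2 + (z*(3 + z))/5 = 2 + z*(3 + z)/5)
n = 417
n - d(-127, O) = 417 - (2 + (1/5)*(-17)**2 + (3/5)*(-17)) = 417 - (2 + (1/5)*289 - 51/5) = 417 - (2 + 289/5 - 51/5) = 417 - 1*248/5 = 417 - 248/5 = 1837/5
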